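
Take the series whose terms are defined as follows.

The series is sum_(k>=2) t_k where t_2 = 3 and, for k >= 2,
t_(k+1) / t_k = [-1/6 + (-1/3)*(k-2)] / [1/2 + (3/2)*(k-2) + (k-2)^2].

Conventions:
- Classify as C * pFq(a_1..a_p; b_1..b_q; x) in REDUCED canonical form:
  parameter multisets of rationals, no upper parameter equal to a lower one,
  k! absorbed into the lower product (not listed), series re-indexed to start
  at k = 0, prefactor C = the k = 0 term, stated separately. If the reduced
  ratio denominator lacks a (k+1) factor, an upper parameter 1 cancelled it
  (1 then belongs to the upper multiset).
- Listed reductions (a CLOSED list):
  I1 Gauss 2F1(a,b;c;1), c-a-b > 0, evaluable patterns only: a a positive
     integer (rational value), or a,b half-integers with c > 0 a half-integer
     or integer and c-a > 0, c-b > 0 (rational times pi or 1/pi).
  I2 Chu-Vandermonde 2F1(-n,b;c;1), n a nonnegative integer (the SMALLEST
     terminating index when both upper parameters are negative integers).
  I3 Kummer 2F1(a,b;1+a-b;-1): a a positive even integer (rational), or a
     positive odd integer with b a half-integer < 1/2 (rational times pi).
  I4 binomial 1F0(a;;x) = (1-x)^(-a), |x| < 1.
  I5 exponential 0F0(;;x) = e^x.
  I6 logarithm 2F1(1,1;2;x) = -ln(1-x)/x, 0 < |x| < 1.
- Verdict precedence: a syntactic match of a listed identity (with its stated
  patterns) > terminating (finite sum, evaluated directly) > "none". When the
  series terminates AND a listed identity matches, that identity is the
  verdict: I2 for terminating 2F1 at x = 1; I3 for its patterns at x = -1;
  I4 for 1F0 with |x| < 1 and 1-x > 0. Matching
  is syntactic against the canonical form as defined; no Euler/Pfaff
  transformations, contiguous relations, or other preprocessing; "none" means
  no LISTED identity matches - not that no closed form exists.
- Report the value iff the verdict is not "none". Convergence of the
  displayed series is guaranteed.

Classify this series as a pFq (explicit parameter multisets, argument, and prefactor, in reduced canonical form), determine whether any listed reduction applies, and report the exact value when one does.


x = -1/3 here; the reduced form reads 0F0, upper {-}, lower {-}, C = 3. Verdict: the I5 exponential reduction applies (the 0F0 exponential series at x = -1/3). Its exact value is 3 * e^(-1/3).

First insight: from the first term 3: the ratio is unreduced: k + 1/2 divides both sides (C = 3, x = -1/3).
Step ratio: r(k) = (-1/3) * 1 / [(k+1)] - rational in k, leading ratio (-1/3); with t_0 = 3, classification follows.


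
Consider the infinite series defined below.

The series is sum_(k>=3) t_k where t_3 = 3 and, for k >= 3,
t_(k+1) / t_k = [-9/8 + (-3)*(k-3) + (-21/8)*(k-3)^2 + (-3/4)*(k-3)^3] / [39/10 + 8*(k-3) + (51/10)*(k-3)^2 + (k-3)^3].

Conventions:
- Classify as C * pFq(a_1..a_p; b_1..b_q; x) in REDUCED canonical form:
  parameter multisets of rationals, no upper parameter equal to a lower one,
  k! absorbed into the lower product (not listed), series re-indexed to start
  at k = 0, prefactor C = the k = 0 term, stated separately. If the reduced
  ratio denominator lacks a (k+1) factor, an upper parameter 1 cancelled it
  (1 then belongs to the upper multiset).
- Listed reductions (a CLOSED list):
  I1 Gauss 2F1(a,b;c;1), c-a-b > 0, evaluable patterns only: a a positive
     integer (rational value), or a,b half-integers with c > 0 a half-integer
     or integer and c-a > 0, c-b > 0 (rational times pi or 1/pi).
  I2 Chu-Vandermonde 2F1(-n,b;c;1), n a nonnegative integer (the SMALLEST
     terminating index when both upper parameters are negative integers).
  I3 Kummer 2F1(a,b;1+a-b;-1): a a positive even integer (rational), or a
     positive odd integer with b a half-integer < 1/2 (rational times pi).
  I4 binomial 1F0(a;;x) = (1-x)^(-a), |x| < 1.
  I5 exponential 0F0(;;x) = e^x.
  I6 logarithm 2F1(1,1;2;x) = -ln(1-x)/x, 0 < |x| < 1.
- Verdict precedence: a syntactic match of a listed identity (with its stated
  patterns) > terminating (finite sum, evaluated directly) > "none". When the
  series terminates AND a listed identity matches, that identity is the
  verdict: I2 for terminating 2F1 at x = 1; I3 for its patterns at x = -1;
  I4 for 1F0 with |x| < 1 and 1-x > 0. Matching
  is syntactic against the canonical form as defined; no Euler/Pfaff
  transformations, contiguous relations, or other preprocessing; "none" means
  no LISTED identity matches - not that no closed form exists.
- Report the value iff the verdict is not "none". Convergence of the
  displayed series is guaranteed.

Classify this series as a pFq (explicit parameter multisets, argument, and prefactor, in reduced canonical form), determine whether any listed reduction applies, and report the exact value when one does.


x = -3/4 here; the reduced form reads 2F1, upper {1, 1}, lower {13/5}, C = 3. Verdict: none. A 2F1 with upper {1, 1} fits none of I1-I6 at x = -3/4; the sum runs forever.

First insight: t_0 = 3 here, and cancel k + 3/2 from the displayed ratio first; then C = 3.
Step ratio: r(k) = (-3/4) * (k+1) (k+1) / [(k+13/5) (k+1)] ; factor over Q: parameters, x = (-3/4), and C = 3.


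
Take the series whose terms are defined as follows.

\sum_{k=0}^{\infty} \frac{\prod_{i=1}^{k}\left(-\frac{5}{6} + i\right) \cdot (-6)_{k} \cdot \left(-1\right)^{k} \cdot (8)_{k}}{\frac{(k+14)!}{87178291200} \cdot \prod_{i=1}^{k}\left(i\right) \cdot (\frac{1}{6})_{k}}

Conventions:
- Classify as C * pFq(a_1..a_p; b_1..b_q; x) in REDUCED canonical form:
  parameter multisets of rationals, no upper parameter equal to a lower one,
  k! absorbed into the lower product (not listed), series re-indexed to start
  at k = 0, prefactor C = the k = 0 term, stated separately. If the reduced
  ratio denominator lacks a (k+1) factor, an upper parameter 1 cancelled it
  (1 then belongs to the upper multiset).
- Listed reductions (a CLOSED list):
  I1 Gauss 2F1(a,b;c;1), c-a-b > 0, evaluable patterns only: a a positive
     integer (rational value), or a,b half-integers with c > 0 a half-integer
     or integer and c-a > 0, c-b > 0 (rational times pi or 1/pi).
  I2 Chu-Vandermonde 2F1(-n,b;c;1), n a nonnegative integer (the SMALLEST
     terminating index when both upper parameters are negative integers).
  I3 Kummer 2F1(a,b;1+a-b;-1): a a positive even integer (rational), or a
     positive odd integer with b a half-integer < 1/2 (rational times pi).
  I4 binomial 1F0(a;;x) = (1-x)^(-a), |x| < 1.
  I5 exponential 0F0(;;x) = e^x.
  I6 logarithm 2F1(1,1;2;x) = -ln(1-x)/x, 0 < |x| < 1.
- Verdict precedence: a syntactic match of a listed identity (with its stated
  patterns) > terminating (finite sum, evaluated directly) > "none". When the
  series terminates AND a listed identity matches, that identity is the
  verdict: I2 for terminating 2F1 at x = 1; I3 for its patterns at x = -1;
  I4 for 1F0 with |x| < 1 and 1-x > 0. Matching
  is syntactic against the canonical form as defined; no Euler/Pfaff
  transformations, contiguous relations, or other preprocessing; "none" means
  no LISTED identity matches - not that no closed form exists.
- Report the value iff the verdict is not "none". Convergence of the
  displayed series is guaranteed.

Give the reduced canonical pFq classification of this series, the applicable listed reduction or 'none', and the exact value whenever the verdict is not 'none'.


Key observation: t_0 being 1, the denominator's factorial ratio (C = 1) is a lower Pochhammer.
Consecutive-term ratio: r(k) = -1 * (k-6) (k+8) / [(k+15) (k+1)] - rational in k, leading ratio -1; with t_0 = 1, classification follows.

Canonical form: C = 1 times 2F1 with upper {-6, 8}, lower {15}, x = -1. Verdict (x = -1): Kummer (I3) applies (x = -1; c = 15 equals 1+a-b for upper {-6, 8}: listed pattern). Sum: \frac{143}{10}.


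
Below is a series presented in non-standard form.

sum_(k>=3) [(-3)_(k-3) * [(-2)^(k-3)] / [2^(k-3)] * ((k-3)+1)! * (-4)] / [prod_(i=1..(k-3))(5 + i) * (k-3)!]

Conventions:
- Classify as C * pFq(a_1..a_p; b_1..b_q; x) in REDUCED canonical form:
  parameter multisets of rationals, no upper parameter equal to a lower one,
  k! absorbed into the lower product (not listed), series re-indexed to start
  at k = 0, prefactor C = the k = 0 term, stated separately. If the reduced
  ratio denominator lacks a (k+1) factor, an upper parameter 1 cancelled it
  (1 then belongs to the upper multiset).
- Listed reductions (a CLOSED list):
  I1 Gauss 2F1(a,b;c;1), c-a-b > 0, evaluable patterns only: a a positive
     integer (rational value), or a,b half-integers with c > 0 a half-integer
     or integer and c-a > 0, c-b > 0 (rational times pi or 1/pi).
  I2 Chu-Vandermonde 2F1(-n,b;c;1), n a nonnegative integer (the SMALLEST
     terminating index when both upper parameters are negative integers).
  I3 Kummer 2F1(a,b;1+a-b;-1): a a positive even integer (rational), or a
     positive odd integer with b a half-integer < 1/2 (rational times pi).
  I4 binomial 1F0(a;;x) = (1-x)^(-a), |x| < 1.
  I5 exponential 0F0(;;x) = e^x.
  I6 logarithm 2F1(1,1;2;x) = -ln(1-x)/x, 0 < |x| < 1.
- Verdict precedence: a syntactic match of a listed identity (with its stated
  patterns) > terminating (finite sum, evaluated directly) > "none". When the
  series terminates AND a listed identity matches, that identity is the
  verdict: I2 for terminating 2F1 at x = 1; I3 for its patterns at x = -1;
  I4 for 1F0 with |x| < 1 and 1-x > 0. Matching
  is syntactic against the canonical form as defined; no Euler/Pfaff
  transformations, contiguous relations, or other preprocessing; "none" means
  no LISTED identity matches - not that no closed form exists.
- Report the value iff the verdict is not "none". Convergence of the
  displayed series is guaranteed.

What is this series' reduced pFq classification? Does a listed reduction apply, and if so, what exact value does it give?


Canonical form: C = -4 times 2F1 with upper {-3, 2}, lower {6}, x = -1. Verdict: Kummer (I3) matches (x = -1; c = 6 equals 1+a-b for upper {-3, 2}: listed pattern). Sum: -10.

Structural cue: x = (-1) and the two k-th powers (C = -4) combine into one argument.
Consecutive-term ratio: r(k) = (-1) * (k-3) (k+2) / [(k+6) (k+1)] - rational; roots negated = parameters, x = (-1), C = -4.


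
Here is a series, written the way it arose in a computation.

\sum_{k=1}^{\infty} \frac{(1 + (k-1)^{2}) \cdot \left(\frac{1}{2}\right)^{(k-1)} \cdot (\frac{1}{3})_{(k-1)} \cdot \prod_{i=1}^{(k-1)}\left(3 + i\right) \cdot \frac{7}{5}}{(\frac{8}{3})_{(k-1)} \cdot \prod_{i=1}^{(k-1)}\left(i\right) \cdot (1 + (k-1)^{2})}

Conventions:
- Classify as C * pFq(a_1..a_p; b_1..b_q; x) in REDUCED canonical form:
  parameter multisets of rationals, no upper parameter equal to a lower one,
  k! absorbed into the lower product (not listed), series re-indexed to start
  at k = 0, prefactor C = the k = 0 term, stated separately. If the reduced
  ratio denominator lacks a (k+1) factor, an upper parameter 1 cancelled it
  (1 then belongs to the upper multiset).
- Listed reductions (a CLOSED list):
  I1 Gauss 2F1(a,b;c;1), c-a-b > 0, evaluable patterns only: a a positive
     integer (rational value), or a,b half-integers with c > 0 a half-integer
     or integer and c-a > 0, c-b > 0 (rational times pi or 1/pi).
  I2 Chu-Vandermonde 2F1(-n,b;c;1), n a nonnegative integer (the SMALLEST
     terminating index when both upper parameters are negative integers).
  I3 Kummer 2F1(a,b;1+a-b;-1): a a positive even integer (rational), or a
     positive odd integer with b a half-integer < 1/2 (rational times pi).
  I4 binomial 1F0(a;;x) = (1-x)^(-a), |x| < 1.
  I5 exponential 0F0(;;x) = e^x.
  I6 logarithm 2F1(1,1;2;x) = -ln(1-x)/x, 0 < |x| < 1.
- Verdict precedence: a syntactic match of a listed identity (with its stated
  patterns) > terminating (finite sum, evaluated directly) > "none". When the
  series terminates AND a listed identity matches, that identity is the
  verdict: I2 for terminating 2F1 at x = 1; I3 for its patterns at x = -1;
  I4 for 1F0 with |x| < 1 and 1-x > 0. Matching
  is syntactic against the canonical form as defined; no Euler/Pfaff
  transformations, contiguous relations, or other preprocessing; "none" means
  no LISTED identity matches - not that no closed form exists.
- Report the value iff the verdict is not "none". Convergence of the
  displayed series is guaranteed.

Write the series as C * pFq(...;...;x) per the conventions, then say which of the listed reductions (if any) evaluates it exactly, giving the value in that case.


Classification (C = \frac{7}{5}): 2F1 with upper {\frac{1}{3}, 4}, lower {\frac{8}{3}}, argument x = \frac{1}{2}. Verdict: none. A 2F1 with upper {\frac{1}{3}, 4} fits none of I1-I6 at x = \frac{1}{2}; the sum runs forever.

Key observation: with t_0 = \frac{7}{5}, the product of the first k integers (prefactor 7/5) is k!.
Ratio: r(k) = \frac{1}{2} * (k+\frac{1}{3}) (k+4) / [(k+\frac{8}{3}) (k+1)] - rational in k, leading ratio \frac{1}{2}; with t_0 = \frac{7}{5}, classification follows.


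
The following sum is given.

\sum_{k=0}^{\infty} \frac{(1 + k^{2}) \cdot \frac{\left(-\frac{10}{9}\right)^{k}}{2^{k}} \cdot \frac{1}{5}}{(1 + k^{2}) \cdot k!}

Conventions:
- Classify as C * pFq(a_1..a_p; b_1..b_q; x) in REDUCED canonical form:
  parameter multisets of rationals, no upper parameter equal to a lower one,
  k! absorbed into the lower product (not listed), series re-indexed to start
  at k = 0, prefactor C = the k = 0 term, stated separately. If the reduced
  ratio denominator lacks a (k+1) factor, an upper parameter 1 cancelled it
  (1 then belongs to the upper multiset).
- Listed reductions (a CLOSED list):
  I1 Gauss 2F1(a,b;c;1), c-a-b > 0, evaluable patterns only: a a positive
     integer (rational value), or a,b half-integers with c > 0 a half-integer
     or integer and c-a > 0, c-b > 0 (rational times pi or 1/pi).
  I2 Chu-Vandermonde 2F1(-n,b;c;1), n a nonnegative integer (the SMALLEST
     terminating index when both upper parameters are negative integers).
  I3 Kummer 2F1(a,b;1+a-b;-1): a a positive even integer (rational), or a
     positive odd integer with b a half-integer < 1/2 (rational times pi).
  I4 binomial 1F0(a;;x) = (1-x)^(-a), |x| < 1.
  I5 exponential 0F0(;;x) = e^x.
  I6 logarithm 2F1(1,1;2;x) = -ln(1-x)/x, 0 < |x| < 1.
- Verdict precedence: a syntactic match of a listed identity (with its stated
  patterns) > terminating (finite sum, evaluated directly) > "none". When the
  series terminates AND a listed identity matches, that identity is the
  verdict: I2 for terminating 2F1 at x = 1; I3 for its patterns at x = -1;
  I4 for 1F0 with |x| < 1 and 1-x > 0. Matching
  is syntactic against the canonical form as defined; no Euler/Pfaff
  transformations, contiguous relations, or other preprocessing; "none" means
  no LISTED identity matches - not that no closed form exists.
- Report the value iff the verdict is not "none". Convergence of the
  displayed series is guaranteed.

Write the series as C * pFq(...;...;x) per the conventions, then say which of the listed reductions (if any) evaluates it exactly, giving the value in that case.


Classification (C = \frac{1}{5}): 0F0 with upper {-}, lower {-}, argument x = -\frac{5}{9}. Verdict (x = -\frac{5}{9}): the exponential series (I5) applies (the 0F0 exponential series at x = -\frac{5}{9}). Sum: \frac{1}{5} \cdot e^{-\frac{5}{9}}.

The tell: t_0 being \frac{1}{5}, the two k-th powers (C = 1/5, x = -5/9) combine into one argument.
Ratio: r(k) = -\frac{5}{9} * 1 / [(k+1)] - rational; roots negated = parameters, x = -\frac{5}{9}, C = \frac{1}{5}.


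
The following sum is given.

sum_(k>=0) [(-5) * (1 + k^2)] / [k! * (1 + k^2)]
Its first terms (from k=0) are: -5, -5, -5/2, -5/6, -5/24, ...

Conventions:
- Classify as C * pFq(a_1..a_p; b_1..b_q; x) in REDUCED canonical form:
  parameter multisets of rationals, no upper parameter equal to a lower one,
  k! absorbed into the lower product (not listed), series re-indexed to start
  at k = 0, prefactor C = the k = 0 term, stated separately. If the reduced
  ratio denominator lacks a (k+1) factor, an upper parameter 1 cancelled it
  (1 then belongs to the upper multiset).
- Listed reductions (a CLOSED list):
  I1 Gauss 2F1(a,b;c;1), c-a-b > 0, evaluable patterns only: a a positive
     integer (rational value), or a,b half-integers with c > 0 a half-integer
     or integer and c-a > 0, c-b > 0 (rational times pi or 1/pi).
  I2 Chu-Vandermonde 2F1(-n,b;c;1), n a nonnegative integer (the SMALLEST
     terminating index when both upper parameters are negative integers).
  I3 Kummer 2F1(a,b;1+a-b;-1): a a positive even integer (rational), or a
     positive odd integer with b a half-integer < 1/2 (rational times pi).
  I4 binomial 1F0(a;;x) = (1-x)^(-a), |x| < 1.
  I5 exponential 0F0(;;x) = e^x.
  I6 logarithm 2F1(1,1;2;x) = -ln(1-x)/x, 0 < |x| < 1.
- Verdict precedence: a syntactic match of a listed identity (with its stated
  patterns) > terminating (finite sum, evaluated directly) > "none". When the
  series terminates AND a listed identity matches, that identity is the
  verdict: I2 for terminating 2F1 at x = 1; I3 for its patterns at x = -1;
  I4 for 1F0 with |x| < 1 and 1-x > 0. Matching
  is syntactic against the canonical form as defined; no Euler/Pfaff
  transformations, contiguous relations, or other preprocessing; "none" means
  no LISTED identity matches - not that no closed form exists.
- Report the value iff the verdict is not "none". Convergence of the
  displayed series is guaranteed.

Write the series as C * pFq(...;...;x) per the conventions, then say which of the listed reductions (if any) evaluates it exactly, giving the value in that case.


Reduced: x = 1, 0F0, upper = {-}, lower = {-}, C = -5. Verdict: exponential (I5) matches (the 0F0 exponential series at x = 1). Sum: (-5) * e^(1).

The tell: with t_0 = -5, the factor k^2 + 1 cancels (top and bottom), leaving C = -5, x = 1.
Step ratio: r(k) = 1 * 1 / [(k+1)] - rational in k, leading ratio 1; with t_0 = -5, classification follows.


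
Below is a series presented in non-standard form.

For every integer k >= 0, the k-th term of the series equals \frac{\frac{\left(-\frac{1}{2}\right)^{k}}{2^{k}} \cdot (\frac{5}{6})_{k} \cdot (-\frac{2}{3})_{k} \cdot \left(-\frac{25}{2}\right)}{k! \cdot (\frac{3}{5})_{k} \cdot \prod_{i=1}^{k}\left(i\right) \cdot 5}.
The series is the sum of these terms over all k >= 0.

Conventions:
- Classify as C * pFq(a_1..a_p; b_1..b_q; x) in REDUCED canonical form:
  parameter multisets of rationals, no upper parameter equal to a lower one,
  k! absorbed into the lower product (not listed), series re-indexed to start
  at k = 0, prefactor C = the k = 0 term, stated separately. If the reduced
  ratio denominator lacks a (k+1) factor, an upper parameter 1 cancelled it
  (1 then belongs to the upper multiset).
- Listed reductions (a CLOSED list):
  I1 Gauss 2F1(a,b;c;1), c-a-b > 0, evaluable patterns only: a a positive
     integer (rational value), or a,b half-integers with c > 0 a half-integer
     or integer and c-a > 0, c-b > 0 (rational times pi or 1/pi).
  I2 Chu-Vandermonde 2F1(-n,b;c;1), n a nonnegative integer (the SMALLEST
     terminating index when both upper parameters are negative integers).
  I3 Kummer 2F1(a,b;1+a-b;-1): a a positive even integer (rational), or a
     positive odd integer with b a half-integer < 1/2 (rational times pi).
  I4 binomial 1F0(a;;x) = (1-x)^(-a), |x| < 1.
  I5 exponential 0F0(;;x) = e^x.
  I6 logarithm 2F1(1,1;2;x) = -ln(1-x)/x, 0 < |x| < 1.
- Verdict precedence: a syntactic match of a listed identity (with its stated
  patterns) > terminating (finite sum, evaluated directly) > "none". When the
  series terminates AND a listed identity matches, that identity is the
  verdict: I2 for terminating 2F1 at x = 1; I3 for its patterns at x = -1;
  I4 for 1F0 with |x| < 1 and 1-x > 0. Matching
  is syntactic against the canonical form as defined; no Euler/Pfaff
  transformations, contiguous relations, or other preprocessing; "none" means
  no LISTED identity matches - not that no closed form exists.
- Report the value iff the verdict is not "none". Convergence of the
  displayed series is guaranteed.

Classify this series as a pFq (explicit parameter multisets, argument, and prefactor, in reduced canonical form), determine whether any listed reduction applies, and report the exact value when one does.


Classification (C = -\frac{5}{2}): 2F2 with upper {-\frac{2}{3}, \frac{5}{6}}, lower {\frac{3}{5}, 1}, argument x = -\frac{1}{4}. Verdict: none. Every listed pattern misses the 2F2 form at -\frac{1}{4}, upper {-\frac{2}{3}, \frac{5}{6}}.

The tell: from the first term -\frac{5}{2}: the two k-th powers (prefactor -5/2) combine into one argument.
Step ratio: r(k) = -\frac{1}{4} * (k-\frac{2}{3}) (k+\frac{5}{6}) / [(k+\frac{3}{5}) (k+1) (k+1)] - rational; roots negated = parameters, x = -\frac{1}{4}, C = -\frac{5}{2}.


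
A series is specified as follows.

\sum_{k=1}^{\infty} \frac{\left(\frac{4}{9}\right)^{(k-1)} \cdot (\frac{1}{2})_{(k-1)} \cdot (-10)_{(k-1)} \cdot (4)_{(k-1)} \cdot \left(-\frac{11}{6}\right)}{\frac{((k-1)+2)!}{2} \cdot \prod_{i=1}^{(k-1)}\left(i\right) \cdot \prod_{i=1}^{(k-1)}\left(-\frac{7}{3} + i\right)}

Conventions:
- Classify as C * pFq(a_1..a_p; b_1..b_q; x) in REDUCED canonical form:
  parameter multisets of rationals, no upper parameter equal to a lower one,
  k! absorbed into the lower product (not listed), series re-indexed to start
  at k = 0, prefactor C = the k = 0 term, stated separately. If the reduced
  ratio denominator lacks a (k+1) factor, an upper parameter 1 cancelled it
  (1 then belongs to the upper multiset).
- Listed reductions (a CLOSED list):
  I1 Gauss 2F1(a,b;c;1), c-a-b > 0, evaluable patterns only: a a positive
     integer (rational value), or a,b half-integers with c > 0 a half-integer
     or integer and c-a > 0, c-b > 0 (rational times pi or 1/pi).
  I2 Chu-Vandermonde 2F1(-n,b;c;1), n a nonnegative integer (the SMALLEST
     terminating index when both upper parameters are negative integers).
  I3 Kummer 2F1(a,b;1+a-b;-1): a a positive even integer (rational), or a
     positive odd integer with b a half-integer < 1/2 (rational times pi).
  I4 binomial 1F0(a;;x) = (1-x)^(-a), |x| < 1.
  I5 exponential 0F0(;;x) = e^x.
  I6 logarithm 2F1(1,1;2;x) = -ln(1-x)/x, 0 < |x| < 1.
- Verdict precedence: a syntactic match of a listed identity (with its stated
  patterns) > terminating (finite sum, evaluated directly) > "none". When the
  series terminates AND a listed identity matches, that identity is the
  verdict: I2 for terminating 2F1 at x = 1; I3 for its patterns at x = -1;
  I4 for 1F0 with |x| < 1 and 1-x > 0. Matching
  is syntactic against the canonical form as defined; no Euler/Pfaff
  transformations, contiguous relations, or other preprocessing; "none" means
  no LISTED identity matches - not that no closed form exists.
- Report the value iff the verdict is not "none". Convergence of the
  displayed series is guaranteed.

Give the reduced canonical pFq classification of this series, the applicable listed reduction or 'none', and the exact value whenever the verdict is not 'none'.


With C = -\frac{11}{6}: the canonical form is 3F2(-10, \frac{1}{2}, 4; -\frac{4}{3}, 3; \frac{4}{9}). Verdict: terminating. (-10)_k vanishes past k = 10, leaving a 11-term sum, computed directly. Its exact value is -\frac{1554520}{2565351}.

Structural cue: with t_0 = -\frac{11}{6}, the lower running product (C = -11/6) is a rising factorial.
Consecutive-term ratio: r(k) = \frac{4}{9} * (k-10) (k+\frac{1}{2}) (k+4) / [(k-\frac{4}{3}) (k+3) (k+1)] - poly over poly, x = \frac{4}{9} from leading terms; C = -\frac{11}{6} at k = 0.


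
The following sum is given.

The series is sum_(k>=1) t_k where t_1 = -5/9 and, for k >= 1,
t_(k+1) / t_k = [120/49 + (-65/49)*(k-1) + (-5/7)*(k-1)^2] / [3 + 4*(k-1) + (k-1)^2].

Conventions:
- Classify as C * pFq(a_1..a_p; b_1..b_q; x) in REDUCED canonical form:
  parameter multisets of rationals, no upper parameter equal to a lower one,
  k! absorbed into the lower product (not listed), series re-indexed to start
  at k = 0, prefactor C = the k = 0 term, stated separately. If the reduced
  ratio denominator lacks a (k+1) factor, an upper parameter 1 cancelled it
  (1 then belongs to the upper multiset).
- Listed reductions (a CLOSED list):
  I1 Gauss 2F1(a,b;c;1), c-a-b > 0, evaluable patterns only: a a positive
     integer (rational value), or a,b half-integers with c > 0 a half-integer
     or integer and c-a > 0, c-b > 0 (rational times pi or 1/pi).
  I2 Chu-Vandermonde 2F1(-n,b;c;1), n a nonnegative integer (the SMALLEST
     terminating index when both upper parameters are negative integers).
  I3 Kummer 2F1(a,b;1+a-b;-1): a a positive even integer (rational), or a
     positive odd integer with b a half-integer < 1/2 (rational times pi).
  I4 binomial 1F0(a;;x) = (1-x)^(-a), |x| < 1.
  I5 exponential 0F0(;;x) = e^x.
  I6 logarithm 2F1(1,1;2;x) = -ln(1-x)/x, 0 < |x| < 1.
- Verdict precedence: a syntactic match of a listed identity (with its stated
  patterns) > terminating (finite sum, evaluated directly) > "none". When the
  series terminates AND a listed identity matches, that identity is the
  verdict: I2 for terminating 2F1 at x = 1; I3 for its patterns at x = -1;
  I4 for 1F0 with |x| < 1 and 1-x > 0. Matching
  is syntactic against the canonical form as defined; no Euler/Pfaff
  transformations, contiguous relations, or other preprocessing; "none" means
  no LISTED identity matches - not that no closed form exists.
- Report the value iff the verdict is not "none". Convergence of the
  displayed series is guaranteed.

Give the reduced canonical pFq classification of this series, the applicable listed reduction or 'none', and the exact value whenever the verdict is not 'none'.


Reduced: x = -5/7, 1F0, upper = {-8/7}, lower = {-}, C = -5/9. Verdict: the binomial series (I4) applies (the 1F0 binomial series: exponent 8/7, x = -5/7). Exact value: (-5/9) * (12/7)^(8/7).

Key observation: from the first term -5/9: roots of the ratio polynomials (C = -5/9) are the negated parameters.
Consecutive-term ratio: r(k) = (-5/7) * (k-8/7) / [(k+1)] ; factor over Q: parameters, x = (-5/7), and C = -5/9.


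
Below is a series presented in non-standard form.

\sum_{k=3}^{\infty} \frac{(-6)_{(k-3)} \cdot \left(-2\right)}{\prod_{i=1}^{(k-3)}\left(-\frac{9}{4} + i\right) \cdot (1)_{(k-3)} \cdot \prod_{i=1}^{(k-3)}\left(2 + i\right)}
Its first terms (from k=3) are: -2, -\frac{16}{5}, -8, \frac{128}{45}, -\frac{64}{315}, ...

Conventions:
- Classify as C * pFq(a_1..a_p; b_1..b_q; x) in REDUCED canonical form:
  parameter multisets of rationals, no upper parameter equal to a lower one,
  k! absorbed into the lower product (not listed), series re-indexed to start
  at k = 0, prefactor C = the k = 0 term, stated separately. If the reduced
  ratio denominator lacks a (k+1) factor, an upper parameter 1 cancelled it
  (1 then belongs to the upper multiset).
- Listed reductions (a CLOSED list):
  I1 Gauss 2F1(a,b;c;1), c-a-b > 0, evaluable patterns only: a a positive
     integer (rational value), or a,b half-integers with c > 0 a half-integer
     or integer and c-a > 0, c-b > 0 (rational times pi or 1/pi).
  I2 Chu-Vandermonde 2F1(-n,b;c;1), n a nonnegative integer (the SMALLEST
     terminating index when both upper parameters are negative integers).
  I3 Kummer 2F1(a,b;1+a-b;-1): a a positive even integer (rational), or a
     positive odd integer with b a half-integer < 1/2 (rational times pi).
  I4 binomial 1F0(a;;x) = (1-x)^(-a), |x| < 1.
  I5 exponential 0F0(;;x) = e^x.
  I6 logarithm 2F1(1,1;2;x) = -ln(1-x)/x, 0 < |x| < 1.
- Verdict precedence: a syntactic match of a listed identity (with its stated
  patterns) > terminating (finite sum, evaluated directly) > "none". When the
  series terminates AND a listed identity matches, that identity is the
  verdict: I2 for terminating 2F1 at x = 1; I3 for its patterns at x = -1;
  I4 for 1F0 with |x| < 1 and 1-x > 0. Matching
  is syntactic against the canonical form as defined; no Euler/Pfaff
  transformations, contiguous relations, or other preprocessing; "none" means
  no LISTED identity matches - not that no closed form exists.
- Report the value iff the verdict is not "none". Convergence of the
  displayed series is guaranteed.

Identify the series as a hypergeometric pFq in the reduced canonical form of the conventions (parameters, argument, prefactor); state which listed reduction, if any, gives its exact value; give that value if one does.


The series (x = 1) is 1F2: upper {-6}, lower {-\frac{5}{4}, 3}, prefactor -2. Verdict: terminating (-6 upstairs). 7 nonzero terms in all; added directly. Value: -\frac{57600038}{5457375}.

Structural cue: t_0 being -2, the lower running product (prefactor -2) is a rising factorial.
Step ratio: r(k) = 1 * (k-6) / [(k-\frac{5}{4}) (k+3) (k+1)] - poly over poly, x = 1 from leading terms; C = -2 at k = 0.


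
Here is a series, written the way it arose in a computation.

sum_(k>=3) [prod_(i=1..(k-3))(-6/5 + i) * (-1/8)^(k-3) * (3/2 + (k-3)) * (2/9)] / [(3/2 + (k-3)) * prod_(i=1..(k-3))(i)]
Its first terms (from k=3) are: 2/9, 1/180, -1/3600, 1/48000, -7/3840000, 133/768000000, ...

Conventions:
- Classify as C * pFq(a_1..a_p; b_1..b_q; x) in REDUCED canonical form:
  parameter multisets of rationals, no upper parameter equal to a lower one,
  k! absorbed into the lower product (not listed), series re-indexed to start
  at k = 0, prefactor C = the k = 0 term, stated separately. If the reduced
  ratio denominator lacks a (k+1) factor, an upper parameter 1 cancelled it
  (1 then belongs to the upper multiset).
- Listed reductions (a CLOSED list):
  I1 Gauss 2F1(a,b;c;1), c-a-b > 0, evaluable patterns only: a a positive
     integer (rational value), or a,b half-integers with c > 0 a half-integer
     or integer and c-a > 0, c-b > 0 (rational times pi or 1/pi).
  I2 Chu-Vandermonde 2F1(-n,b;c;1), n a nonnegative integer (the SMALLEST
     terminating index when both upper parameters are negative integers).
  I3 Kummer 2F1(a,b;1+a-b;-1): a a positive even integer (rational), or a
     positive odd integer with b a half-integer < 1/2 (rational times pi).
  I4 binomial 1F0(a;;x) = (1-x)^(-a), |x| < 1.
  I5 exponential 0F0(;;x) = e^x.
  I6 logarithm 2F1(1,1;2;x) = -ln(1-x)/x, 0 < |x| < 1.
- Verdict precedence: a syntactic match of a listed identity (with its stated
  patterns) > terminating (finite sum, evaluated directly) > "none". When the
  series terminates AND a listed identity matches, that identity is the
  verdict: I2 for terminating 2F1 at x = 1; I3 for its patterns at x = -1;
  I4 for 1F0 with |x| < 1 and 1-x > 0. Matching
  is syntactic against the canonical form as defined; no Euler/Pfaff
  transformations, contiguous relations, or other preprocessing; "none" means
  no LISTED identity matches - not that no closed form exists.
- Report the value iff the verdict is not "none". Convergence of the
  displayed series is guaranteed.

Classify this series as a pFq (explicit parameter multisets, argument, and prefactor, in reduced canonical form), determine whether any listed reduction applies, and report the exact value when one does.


x = -1/8 here; the reduced form reads 1F0, upper {-1/5}, lower {-}, C = 2/9. Verdict at x = -1/8: binomial (I4) matches (the 1F0 binomial series: exponent 1/5, x = -1/8). Hence: (2/9) * (9/8)^(1/5).

Key observation: t_0 = 2/9 here, and the factor k + 3/2 cancels (top and bottom), leaving C = 2/9, x = -1/8.
Adjacent-term ratio: r(k) = (-1/8) * (k-1/5) / [(k+1)] - rational in k. x = (-1/8); t_0 = 2/9; negate the roots.


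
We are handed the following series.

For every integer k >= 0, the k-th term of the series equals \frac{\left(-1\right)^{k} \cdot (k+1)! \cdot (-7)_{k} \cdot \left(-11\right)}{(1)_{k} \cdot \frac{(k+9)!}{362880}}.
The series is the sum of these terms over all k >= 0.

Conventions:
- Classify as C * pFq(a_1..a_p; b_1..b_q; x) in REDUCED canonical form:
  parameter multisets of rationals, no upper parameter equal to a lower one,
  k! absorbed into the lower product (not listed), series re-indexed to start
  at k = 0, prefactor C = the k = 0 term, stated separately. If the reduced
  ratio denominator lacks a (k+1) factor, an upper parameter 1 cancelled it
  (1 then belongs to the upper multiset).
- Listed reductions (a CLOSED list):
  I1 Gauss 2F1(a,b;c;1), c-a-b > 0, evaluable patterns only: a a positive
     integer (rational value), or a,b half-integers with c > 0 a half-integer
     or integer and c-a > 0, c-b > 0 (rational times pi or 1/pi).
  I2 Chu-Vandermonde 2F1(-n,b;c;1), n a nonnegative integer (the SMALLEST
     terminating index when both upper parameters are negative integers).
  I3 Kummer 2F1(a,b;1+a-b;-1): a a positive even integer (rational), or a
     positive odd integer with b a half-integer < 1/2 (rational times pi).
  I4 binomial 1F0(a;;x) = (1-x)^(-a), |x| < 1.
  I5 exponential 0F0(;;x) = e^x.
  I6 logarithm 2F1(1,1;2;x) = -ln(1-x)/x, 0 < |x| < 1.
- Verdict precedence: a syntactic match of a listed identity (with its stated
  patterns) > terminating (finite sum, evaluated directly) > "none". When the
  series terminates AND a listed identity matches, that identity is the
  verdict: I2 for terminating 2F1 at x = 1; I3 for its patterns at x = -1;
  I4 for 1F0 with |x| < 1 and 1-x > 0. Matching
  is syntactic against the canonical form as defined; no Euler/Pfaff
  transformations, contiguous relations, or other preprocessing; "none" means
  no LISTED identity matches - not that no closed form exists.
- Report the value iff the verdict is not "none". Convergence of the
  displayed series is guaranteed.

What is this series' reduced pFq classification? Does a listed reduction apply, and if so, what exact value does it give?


Canonical form: C = -11 times 2F1 with upper {-7, 2}, lower {10}, x = -1. Verdict: this is Kummer's theorem (I3) (x = -1; c = 10 equals 1+a-b for upper {-7, 2}: listed pattern). Sum: -\frac{99}{2}.

First insight: from the first term -11: the denominator's factorial ratio (C = -11, x = -1) is a lower Pochhammer.
Ratio: r(k) = -1 * (k-7) (k+2) / [(k+10) (k+1)] ; factor over Q: parameters, x = -1, and C = -11.


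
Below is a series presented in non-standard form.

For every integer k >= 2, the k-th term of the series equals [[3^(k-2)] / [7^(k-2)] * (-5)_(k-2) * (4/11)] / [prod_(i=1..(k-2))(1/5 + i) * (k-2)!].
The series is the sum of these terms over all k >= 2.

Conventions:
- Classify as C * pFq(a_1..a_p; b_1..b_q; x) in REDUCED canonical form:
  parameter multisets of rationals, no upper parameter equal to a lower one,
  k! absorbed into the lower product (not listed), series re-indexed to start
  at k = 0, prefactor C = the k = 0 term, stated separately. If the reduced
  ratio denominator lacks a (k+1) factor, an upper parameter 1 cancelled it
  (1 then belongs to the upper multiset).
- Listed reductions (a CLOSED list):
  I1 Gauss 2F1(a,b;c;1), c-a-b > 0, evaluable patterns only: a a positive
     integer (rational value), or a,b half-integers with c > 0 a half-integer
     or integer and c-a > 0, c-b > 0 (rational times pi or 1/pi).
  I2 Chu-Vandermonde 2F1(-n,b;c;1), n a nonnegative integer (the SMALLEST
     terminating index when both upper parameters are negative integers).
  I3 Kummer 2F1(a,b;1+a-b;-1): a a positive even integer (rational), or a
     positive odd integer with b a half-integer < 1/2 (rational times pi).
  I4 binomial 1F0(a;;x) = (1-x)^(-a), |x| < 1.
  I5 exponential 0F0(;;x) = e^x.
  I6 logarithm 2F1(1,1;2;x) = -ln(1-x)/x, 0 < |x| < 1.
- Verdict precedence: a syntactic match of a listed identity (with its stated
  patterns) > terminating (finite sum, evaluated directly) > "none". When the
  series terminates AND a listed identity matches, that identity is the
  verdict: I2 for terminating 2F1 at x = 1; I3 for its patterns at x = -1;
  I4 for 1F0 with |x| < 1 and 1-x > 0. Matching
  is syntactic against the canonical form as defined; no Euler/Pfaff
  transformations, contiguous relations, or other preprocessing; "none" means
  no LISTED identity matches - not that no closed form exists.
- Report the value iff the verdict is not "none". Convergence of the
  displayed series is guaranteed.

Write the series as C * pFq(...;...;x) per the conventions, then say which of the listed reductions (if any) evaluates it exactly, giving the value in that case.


Canonical form: C = 4/11 times 1F1 with upper {-5}, lower {6/5}, x = 3/7. Verdict: terminating (-5 upstairs). 6 nonzero terms in all; added directly. Hence: -192178277/2960990032.

The tell: with t_0 = 4/11, the lower running product (C = 4/11, x = 3/7) is a rising factorial.
Consecutive-term ratio: r(k) = (3/7) * (k-5) / [(k+6/5) (k+1)] - rational; roots negated = parameters, x = (3/7), C = 4/11.


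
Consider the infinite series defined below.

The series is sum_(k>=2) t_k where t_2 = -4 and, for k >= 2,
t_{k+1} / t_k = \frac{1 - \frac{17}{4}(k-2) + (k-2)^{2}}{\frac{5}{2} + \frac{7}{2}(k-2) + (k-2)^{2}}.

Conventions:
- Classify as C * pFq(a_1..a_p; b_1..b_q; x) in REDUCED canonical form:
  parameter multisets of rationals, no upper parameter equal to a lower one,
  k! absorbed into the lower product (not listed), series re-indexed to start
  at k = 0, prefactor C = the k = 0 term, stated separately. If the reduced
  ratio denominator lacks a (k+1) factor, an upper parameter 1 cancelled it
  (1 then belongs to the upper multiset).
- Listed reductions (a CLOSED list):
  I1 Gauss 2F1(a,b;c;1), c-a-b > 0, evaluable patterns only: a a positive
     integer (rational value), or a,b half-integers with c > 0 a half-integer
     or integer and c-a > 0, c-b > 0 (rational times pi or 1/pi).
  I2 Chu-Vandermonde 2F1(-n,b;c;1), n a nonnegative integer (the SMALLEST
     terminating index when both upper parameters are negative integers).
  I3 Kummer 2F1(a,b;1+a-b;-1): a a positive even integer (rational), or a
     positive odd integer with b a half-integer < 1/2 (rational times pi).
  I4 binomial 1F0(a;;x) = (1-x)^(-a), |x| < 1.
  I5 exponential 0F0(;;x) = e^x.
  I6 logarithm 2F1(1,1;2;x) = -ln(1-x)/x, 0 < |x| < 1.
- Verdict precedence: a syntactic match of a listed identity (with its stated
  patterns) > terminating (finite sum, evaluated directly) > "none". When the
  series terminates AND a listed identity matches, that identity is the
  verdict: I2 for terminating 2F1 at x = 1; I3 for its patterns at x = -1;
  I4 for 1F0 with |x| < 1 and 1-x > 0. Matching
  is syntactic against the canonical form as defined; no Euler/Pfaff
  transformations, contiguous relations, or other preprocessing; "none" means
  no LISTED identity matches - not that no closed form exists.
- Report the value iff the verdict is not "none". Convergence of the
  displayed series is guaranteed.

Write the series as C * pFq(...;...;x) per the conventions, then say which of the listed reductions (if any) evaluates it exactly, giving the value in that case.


The tell: t_0 = -4 here, and the expanded ratio factors over Q; C = -4, roots give parameters.
Term ratio: r(k) = 1 * (k-4) (k-\frac{1}{4}) / [(k+\frac{5}{2}) (k+1)] - rational in k, leading ratio 1; with t_0 = -4, classification follows.

Canonical form: C = -4 times 2F1 with upper {-4, -\frac{1}{4}}, lower {\frac{5}{2}}, x = 1. Verdict: the Chu-Vandermonde identity I2 applies (terminating 2F1 at x = 1 with n = 4, b = -1/4, c = \frac{5}{2}). Sum: -\frac{437}{84}.


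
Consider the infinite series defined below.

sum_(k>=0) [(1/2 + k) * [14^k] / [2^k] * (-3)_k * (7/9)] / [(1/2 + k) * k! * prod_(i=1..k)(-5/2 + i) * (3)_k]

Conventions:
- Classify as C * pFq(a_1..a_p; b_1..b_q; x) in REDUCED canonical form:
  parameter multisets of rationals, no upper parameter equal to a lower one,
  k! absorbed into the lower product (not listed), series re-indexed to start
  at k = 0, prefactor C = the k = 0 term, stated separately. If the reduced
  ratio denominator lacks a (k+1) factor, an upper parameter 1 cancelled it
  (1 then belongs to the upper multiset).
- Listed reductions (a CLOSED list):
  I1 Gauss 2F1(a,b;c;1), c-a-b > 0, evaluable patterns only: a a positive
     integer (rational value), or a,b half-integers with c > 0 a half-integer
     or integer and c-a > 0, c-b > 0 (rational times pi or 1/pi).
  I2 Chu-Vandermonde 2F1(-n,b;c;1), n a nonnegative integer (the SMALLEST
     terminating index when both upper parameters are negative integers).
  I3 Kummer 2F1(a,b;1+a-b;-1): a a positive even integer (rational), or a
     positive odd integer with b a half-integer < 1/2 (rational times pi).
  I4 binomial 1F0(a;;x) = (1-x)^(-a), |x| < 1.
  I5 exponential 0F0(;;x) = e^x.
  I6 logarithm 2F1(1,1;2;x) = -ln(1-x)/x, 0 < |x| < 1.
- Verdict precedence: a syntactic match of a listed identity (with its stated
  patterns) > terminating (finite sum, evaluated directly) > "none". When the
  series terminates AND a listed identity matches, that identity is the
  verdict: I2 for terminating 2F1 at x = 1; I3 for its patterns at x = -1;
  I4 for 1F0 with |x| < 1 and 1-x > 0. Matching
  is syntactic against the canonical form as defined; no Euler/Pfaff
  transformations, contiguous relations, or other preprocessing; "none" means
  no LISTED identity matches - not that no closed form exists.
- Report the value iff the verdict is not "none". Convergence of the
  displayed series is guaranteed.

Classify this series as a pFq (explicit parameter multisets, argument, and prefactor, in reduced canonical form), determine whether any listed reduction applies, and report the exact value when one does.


Canonical form: C = 7/9 times 1F2 with upper {-3}, lower {-3/2, 3}, x = 7. Verdict: terminating. With -3 upstairs the series is a 4-term polynomial sum; evaluated term by term. Value: 2128/405.

Structural cue: from the first term 7/9: the two k-th powers (C = 7/9, x = 7) combine into one argument.
Ratio: r(k) = 7 * (k-3) / [(k-3/2) (k+3) (k+1)] ; factor over Q: parameters, x = 7, and C = 7/9.
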